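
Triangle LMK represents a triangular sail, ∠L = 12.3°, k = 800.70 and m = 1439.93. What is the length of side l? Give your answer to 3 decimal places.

By the law of cosines, l² = m² + k² − 2·m·k·cos L = 4.6155e+05, so l ≈ 679.37.

679.372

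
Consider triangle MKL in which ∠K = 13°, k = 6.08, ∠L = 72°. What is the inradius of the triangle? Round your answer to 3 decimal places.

The third angle is ∠M = 180° − ∠K − ∠L = 95.00°.
Law of sines: m = k·sin M/sin K ≈ 26.925.
Law of sines: l = k·sin L/sin K ≈ 25.705.
Area = ½·k·m·sin L ≈ 77.847.
Semiperimeter s = (26.925+6.08+25.705)/2 = 29.355.
Inradius = area/s = 77.847/29.355 ≈ 2.6519.

r ≈ 2.652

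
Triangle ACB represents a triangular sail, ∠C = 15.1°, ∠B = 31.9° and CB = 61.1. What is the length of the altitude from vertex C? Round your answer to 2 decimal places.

The third angle is ∠A = 180° − ∠C − ∠B = 133.00°.
Law of sines: BA = CB·sin C/sin A ≈ 21.764.
Law of sines: AC = CB·sin B/sin A ≈ 44.148.
Area = ½·CB·BA·sin B ≈ 351.35.
The altitude from C has length 2·area/BA ≈ 32.288.

h_C ≈ 32.29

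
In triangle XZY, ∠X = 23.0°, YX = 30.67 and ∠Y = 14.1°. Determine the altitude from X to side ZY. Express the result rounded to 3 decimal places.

The third angle is ∠Z = 180° − ∠Y − ∠X = 142.90°.
Law of sines: ZY = YX·sin X/sin Z ≈ 19.867.
Law of sines: XZ = YX·sin Y/sin Z ≈ 12.387.
Area = ½·YX·ZY·sin Y ≈ 74.219.
The altitude from X has length 2·area/ZY ≈ 7.4717.

h_X ≈ 7.472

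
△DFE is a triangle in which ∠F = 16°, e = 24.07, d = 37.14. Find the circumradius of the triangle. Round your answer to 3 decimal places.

R ≈ 28.107

By the law of cosines, f² = e² + d² − 2·e·d·cos F = 240.09, so f ≈ 15.495.
Area = ½·e·d·sin F ≈ 123.2.
Circumradius = f/(2 sin F) ≈ 28.107.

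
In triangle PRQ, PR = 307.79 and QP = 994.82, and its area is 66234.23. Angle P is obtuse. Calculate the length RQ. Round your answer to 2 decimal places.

From area = ½·QP·PR·sin P, we get sin P = 2·area/(QP·PR) ≈ 0.43263.
Taking the obtuse solution, ∠P ≈ 154.37°.
Law of cosines then gives RQ ≈ 1279.3.

1279.26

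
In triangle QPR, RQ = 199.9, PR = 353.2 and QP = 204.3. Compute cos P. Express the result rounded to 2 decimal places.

By the law of cosines, cos P = (QP² + PR² − RQ²) / (2·QP·PR) ≈ 0.87674, so ∠P ≈ 0.502 rad.

0.88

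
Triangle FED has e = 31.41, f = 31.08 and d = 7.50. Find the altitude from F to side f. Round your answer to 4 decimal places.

7.4781

Semiperimeter s = (31.08 + 31.41 + 7.5)/2 = 34.995.
Heron's formula: area = √(34.995·3.915·3.585·27.495) ≈ 116.21.
The altitude from F has length 2·area/f ≈ 7.4781.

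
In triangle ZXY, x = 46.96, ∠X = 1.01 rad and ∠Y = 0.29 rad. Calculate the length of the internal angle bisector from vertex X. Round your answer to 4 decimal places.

The third angle is ∠Z = π − ∠X − ∠Y = 1.842 rad.
Law of sines: z = x·sin Z/sin X ≈ 53.433.
Law of sines: y = x·sin Y/sin X ≈ 15.857.
The bisector from X has length 2·y·z·cos(∠X/2)/(y+z) ≈ 21.404.

t_X ≈ 21.4036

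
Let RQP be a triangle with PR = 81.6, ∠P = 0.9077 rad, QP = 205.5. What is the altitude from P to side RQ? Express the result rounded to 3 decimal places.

By the law of cosines, RQ² = QP² + PR² − 2·QP·PR·cos P = 28244, so RQ ≈ 168.06.
Area = ½·QP·PR·sin P ≈ 6607.7.
The altitude from P has length 2·area/RQ ≈ 78.634.

h_P ≈ 78.634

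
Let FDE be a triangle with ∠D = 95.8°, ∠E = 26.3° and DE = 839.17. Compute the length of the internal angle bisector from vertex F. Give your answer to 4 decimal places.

t_F ≈ 531.4511

The third angle is ∠F = 180° − ∠D − ∠E = 57.90°.
Law of sines: EF = DE·sin D/sin F ≈ 985.54.
Law of sines: FD = DE·sin E/sin F ≈ 438.91.
The bisector from F has length 2·EF·FD·cos(∠F/2)/(EF+FD) ≈ 531.45.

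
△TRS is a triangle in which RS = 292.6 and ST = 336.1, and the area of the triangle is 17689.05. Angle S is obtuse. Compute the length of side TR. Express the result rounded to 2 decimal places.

From area = ½·RS·ST·sin S, we get sin S = 2·area/(RS·ST) ≈ 0.35974.
Taking the obtuse solution, ∠S ≈ 158.92°.
Law of cosines then gives TR ≈ 618.14.

618.14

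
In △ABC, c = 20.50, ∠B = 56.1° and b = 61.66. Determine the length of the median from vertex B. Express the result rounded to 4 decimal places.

Law of sines: sin C = c·sin B/b ≈ 0.27595.
Since b ≥ c, only the acute value applies: ∠C ≈ 16.02°.
Then ∠A = 180° − ∠B − ∠C ≈ 107.88°.
Law of sines gives a = b·sin A/sin B ≈ 70.7.
Median from B: ½√(2·c² + 2·a² − b²) ≈ 41.939.

41.9387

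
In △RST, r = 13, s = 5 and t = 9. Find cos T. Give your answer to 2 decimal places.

cos T ≈ 0.87

By the law of cosines, cos T = (r² + s² − t²) / (2·r·s) ≈ 0.86923, so ∠T ≈ 29.63°.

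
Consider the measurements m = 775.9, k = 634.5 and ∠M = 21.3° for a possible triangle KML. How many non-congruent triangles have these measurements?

k·sin M = 634.5·sin(21.3°) ≈ 230.5.
Since m ≥ k, exactly one triangle exists.

1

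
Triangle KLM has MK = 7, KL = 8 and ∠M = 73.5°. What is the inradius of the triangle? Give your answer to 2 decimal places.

r ≈ 1.99

Law of sines: sin L = MK·sin M/KL ≈ 0.83897.
Since KL ≥ MK, only the acute value applies: ∠L ≈ 57.03°.
Then ∠K = 180° − ∠M − ∠L ≈ 49.47°.
Law of sines gives LM = KL·sin K/sin M ≈ 6.3416.
Area = ½·KL·MK·sin K ≈ 21.281.
Semiperimeter s = (6.3416+7+8)/2 = 10.671.
Inradius = area/s = 21.281/10.671 ≈ 1.9944.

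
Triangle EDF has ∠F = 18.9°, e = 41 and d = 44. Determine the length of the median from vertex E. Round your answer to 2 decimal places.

By the law of cosines, f² = e² + d² − 2·e·d·cos F = 203.52, so f ≈ 14.266.
Median from E: ½√(2·d² + 2·f² − e²) ≈ 25.486.

25.49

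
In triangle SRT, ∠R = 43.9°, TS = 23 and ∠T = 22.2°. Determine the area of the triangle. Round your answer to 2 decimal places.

area ≈ 131.77

The third angle is ∠S = 180° − ∠R − ∠T = 113.90°.
Law of sines: RT = TS·sin S/sin R ≈ 30.326.
Law of sines: SR = TS·sin T/sin R ≈ 12.533.
Area = ½·TS·RT·sin T ≈ 131.77.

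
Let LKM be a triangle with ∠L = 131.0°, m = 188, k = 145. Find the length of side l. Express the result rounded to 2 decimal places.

303.54

By the law of cosines, l² = k² + m² − 2·k·m·cos L = 92137, so l ≈ 303.54.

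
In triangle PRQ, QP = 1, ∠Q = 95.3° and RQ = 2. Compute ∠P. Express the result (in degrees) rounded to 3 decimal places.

By the law of cosines, PR² = RQ² + QP² − 2·RQ·QP·cos Q = 5.3695, so PR ≈ 2.3172.
Law of cosines again: cos P = (QP² + PR² − RQ²)/(2·QP·PR) ≈ 0.51128, so ∠P ≈ 59.25°.

∠P ≈ 59.251°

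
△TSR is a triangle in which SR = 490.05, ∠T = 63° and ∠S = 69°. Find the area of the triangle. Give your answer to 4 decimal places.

area ≈ 93496.4461

The third angle is ∠R = 180° − ∠T − ∠S = 48.00°.
Law of sines: RT = SR·sin S/sin T ≈ 513.47.
Law of sines: TS = SR·sin R/sin T ≈ 408.73.
Area = ½·SR·RT·sin R ≈ 93496.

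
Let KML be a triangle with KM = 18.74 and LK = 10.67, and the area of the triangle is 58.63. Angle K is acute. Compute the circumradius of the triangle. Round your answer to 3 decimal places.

10.128

From area = ½·LK·KM·sin K, we get sin K = 2·area/(LK·KM) ≈ 0.58643.
Taking the acute solution, ∠K ≈ 35.90°.
Law of cosines then gives ML ≈ 11.879.
Circumradius = ML/(2 sin K) ≈ 10.128.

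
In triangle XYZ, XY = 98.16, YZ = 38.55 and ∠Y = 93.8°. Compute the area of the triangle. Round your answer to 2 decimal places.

Area = ½·XY·YZ·sin Y ≈ 1887.9.

area ≈ 1887.87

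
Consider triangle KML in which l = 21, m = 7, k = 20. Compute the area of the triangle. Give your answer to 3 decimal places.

Semiperimeter s = (20 + 7 + 21)/2 = 24.
Heron's formula: area = √(24·4·17·3) ≈ 69.971.

area ≈ 69.971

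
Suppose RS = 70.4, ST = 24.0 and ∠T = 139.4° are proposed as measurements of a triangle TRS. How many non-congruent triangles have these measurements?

ST·sin T = 24.0·sin(139.4°) ≈ 15.62.
Since ∠T is not acute, a triangle exists only if RS > ST; here RS > ST, so there is exactly one triangle.

1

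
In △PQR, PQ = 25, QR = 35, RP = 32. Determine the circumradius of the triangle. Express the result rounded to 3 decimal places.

18.149

By the law of cosines, cos P = (RP² + PQ² − QR²) / (2·RP·PQ) ≈ 0.26500, so ∠P ≈ 1.303 rad.
Circumradius = QR/(2 sin P) ≈ 18.149.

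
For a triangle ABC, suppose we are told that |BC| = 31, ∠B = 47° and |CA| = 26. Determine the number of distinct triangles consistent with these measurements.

2

|BC|·sin B = 31·sin(47°) ≈ 22.67.
Since |BC| sin B < |CA| < |BC| (22.67 < 26 < 31), two triangles exist.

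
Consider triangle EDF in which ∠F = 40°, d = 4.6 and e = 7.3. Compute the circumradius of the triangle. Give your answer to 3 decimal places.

3.731

By the law of cosines, f² = e² + d² − 2·e·d·cos F = 23.002, so f ≈ 4.7961.
Area = ½·e·d·sin F ≈ 10.792.
Circumradius = f/(2 sin F) ≈ 3.7307.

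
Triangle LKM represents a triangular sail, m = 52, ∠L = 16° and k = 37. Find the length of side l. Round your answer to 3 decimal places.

19.341

By the law of cosines, l² = k² + m² − 2·k·m·cos L = 374.06, so l ≈ 19.341.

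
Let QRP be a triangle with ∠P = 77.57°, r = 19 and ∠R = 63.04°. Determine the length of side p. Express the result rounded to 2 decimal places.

The third angle is ∠Q = 180° − ∠R − ∠P = 39.39°.
Law of sines: p = r·sin P/sin R ≈ 20.817.

20.82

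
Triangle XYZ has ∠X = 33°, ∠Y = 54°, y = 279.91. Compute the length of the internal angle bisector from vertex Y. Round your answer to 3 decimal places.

217.292

The third angle is ∠Z = 180° − ∠X − ∠Y = 93.00°.
Law of sines: x = y·sin X/sin Y ≈ 188.44.
Law of sines: z = y·sin Z/sin Y ≈ 345.51.
The bisector from Y has length 2·z·x·cos(∠Y/2)/(z+x) ≈ 217.29.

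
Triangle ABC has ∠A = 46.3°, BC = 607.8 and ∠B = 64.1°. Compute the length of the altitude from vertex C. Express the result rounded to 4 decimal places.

h_C ≈ 546.7512

The third angle is ∠C = 180° − ∠A − ∠B = 69.60°.
Law of sines: CA = BC·sin B/sin A ≈ 756.26.
Law of sines: AB = BC·sin C/sin A ≈ 787.97.
Area = ½·BC·CA·sin C ≈ 2.1541e+05.
The altitude from C has length 2·area/AB ≈ 546.75.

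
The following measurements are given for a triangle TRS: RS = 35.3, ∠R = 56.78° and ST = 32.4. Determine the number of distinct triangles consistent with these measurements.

2

RS·sin R = 35.3·sin(56.78°) ≈ 29.53.
Since RS sin R < ST < RS (29.53 < 32.4 < 35.3), two triangles exist.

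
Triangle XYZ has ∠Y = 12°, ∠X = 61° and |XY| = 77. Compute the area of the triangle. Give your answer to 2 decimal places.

The third angle is ∠Z = 180° − ∠X − ∠Y = 107.00°.
Law of sines: |YZ| = |XY|·sin X/sin Z ≈ 70.423.
Law of sines: |ZX| = |XY|·sin Y/sin Z ≈ 16.741.
Area = ½·|XY|·|YZ|·sin Y ≈ 563.71.

area ≈ 563.71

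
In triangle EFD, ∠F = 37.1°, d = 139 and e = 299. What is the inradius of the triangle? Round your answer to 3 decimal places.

38.930

By the law of cosines, f² = d² + e² − 2·d·e·cos F = 42425, so f ≈ 205.97.
Area = ½·d·e·sin F ≈ 12535.
Semiperimeter s = (299+205.97+139)/2 = 321.99.
Inradius = area/s = 12535/321.99 ≈ 38.93.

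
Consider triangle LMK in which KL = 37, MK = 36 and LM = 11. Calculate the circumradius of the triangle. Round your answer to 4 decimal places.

By the law of cosines, cos L = (KL² + LM² − MK²) / (2·KL·LM) ≈ 0.23833, so ∠L ≈ 76.21°.
Circumradius = MK/(2 sin L) ≈ 18.534.

18.5341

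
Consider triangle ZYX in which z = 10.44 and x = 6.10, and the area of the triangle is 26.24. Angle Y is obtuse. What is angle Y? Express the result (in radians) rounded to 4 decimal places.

From area = ½·x·z·sin Y, we get sin Y = 2·area/(x·z) ≈ 0.82407.
Taking the obtuse solution, ∠Y ≈ 2.1730 rad.

2.1730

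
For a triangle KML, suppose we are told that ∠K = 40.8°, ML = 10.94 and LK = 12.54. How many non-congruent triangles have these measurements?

LK·sin K = 12.54·sin(40.8°) ≈ 8.194.
Since LK sin K < ML < LK (8.194 < 10.94 < 12.54), two triangles exist.

2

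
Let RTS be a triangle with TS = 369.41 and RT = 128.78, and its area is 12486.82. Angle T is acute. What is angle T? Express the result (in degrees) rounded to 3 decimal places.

31.665

From area = ½·RT·TS·sin T, we get sin T = 2·area/(RT·TS) ≈ 0.52496.
Taking the acute solution, ∠T ≈ 31.67°.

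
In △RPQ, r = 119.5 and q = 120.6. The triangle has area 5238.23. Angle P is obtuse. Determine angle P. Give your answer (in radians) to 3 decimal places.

From area = ½·q·r·sin P, we get sin P = 2·area/(q·r) ≈ 0.72694.
Taking the obtuse solution, ∠P ≈ 2.328 rad.

∠P ≈ 2.328 rad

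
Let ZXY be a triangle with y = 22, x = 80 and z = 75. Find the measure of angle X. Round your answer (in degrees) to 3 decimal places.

By the law of cosines, cos X = (y² + z² − x²) / (2·y·z) ≈ -0.08818, so ∠X ≈ 95.06°.

∠X ≈ 95.059°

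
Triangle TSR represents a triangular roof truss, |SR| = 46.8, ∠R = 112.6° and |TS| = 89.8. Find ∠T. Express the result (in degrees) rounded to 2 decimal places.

Law of sines: sin T = |SR|·sin R/|TS| ≈ 0.48114.
Since |TS| ≥ |SR|, only the acute value applies: ∠T ≈ 28.76°.
Then ∠S = 180° − ∠R − ∠T ≈ 38.64°.

28.76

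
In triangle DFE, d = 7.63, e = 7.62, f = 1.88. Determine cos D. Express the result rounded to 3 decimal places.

0.118

By the law of cosines, cos D = (f² + e² − d²) / (2·f·e) ≈ 0.11804, so ∠D ≈ 83.22°.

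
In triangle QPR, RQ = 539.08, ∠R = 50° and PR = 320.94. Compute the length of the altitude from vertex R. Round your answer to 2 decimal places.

320.33

By the law of cosines, QP² = PR² + RQ² − 2·PR·RQ·cos R = 1.7119e+05, so QP ≈ 413.75.
Area = ½·PR·RQ·sin R ≈ 66268.
The altitude from R has length 2·area/QP ≈ 320.33.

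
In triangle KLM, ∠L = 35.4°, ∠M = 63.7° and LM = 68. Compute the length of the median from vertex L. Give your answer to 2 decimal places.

m_L ≈ 61.81

The third angle is ∠K = 180° − ∠L − ∠M = 80.90°.
Law of sines: MK = LM·sin L/sin K ≈ 39.893.
Law of sines: KL = LM·sin M/sin K ≈ 61.738.
Median from L: ½√(2·KL² + 2·LM² − MK²) ≈ 61.806.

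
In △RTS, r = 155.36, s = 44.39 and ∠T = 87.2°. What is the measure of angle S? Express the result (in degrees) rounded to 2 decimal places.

By the law of cosines, t² = s² + r² − 2·s·r·cos T = 25433, so t ≈ 159.48.
Law of cosines again: cos S = (r² + t² − s²)/(2·r·t) ≈ 0.96058, so ∠S ≈ 16.14°.

16.14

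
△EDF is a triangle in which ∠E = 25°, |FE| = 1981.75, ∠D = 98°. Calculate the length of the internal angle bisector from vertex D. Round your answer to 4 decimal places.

The third angle is ∠F = 180° − ∠E − ∠D = 57.00°.
Law of sines: |DF| = |FE|·sin E/sin D ≈ 845.75.
Law of sines: |ED| = |FE|·sin F/sin D ≈ 1678.4.
The bisector from D has length 2·|ED|·|DF|·cos(∠D/2)/(|ED|+|DF|) ≈ 737.89.

737.8942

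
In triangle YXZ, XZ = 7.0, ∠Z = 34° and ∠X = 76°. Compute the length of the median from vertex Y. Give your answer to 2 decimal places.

4.75

The third angle is ∠Y = 180° − ∠X − ∠Z = 70.00°.
Law of sines: ZY = XZ·sin X/sin Y ≈ 7.228.
Law of sines: YX = XZ·sin Z/sin Y ≈ 4.1656.
Median from Y: ½√(2·ZY² + 2·YX² − XZ²) ≈ 4.7484.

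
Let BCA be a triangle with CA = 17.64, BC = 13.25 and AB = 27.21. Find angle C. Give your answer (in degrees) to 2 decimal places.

122.86

By the law of cosines, cos C = (BC² + CA² − AB²) / (2·BC·CA) ≈ -0.54262, so ∠C ≈ 122.86°.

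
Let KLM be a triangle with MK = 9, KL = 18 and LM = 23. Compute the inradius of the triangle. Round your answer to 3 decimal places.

Semiperimeter s = (23 + 9 + 18)/2 = 25.
Heron's formula: area = √(25·2·16·7) ≈ 74.833.
Inradius = area/s = 74.833/25 ≈ 2.9933.

2.993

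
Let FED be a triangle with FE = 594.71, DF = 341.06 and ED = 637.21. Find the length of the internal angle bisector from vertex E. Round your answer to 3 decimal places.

By the law of cosines, cos E = (FE² + ED² − DF²) / (2·FE·ED) ≈ 0.84891, so ∠E ≈ 31.91°.
The bisector from E has length 2·FE·ED·cos(∠E/2)/(FE+ED) ≈ 591.53.

591.531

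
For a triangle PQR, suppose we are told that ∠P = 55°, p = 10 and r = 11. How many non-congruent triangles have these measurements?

2

r·sin P = 11·sin(55°) ≈ 9.011.
Since r sin P < p < r (9.011 < 10 < 11), two triangles exist.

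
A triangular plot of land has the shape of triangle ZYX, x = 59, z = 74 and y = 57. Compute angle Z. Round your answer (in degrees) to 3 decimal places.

∠Z ≈ 79.255°

By the law of cosines, cos Z = (y² + x² − z²) / (2·y·x) ≈ 0.18644, so ∠Z ≈ 79.25°.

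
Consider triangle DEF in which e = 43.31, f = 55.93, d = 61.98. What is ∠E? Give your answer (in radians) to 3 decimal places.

By the law of cosines, cos E = (f² + d² − e²) / (2·f·d) ≈ 0.73473, so ∠E ≈ 0.7455 rad.

0.746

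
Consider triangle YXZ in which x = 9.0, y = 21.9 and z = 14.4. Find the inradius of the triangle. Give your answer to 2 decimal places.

Semiperimeter s = (21.9 + 9 + 14.4)/2 = 22.65.
Heron's formula: area = √(22.65·0.75·13.65·8.25) ≈ 43.738.
Inradius = area/s = 43.738/22.65 ≈ 1.931.

r ≈ 1.93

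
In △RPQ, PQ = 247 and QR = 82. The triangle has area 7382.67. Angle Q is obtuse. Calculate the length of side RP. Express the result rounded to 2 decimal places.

From area = ½·PQ·QR·sin Q, we get sin Q = 2·area/(PQ·QR) ≈ 0.72901.
Taking the obtuse solution, ∠Q ≈ 133.20°.
Law of cosines then gives RP ≈ 308.97.

308.97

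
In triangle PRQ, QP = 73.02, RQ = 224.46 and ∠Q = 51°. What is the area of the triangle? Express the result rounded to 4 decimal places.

6368.7380

Area = ½·RQ·QP·sin Q ≈ 6368.7.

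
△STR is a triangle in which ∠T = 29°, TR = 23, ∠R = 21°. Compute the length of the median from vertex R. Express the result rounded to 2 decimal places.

The third angle is ∠S = 180° − ∠T − ∠R = 130.00°.
Law of sines: RS = TR·sin T/sin S ≈ 14.556.
Law of sines: ST = TR·sin R/sin S ≈ 10.76.
Median from R: ½√(2·TR² + 2·RS² − ST²) ≈ 18.48.

m_R ≈ 18.48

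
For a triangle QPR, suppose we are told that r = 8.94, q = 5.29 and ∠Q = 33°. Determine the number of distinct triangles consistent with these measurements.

2

r·sin Q = 8.94·sin(33°) ≈ 4.869.
Since r sin Q < q < r (4.869 < 5.29 < 8.94), two triangles exist.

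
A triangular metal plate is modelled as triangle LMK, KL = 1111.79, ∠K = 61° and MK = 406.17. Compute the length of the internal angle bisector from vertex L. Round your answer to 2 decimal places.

By the law of cosines, LM² = MK² + KL² − 2·MK·KL·cos K = 9.6319e+05, so LM ≈ 981.42.
Law of cosines again: cos L = (KL² + LM² − MK²)/(2·KL·LM) ≈ 0.93219, so ∠L ≈ 21.22°.
The bisector from L has length 2·KL·LM·cos(∠L/2)/(KL+LM) ≈ 1024.7.

t_L ≈ 1024.72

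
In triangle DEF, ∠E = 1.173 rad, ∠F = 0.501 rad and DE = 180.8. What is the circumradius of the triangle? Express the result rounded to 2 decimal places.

The third angle is ∠D = π − ∠E − ∠F = 1.468 rad.
Law of sines: EF = DE·sin D/sin F ≈ 374.43.
Law of sines: FD = DE·sin E/sin F ≈ 347.04.
Circumradius = DE/(2 sin F) ≈ 188.21.

188.21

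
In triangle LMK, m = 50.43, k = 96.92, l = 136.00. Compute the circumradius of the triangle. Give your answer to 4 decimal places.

R ≈ 91.7121

By the law of cosines, cos L = (m² + k² − l²) / (2·m·k) ≈ -0.67101, so ∠L ≈ 132.14°.
Circumradius = l/(2 sin L) ≈ 91.712.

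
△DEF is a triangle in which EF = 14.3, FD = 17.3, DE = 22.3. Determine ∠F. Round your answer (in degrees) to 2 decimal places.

89.25

By the law of cosines, cos F = (EF² + FD² − DE²) / (2·EF·FD) ≈ 0.01312, so ∠F ≈ 89.25°.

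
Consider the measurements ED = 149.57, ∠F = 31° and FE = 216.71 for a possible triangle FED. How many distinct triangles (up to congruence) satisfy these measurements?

2

FE·sin F = 216.71·sin(31°) ≈ 111.6.
Since FE sin F < ED < FE (111.6 < 149.57 < 216.71), two triangles exist.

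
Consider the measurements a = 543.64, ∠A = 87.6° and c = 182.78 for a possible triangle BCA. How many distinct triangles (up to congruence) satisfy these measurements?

c·sin A = 182.78·sin(87.6°) ≈ 182.6.
Since a ≥ c, exactly one triangle exists.

1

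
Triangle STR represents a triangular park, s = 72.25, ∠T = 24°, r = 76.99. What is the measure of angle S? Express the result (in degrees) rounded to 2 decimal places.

By the law of cosines, t² = r² + s² − 2·r·s·cos T = 984.28, so t ≈ 31.373.
Law of cosines again: cos S = (t² + r² − s²)/(2·t·r) ≈ 0.35018, so ∠S ≈ 69.50°.

∠S ≈ 69.50°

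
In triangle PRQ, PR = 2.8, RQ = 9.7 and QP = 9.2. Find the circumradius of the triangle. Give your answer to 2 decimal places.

By the law of cosines, cos P = (QP² + PR² − RQ²) / (2·QP·PR) ≈ -0.03125, so ∠P ≈ 1.602 rad.
Circumradius = RQ/(2 sin P) ≈ 4.8524.

4.85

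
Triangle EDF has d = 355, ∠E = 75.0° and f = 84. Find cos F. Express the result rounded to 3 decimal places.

By the law of cosines, e² = d² + f² − 2·d·f·cos E = 1.1765e+05, so e ≈ 342.99.
Law of cosines again: cos F = (e² + d² − f²)/(2·e·d) ≈ 0.97162, so ∠F ≈ 13.68°.

cos F ≈ 0.972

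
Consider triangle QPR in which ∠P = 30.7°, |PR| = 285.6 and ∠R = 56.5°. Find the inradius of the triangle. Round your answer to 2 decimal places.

r ≈ 51.89

The third angle is ∠Q = 180° − ∠P − ∠R = 92.80°.
Law of sines: |RQ| = |PR|·sin P/sin Q ≈ 145.99.
Law of sines: |QP| = |PR|·sin R/sin Q ≈ 238.44.
Area = ½·|PR|·|RQ|·sin R ≈ 17384.
Semiperimeter s = (285.6+145.99+238.44)/2 = 335.01.
Inradius = area/s = 17384/335.01 ≈ 51.89.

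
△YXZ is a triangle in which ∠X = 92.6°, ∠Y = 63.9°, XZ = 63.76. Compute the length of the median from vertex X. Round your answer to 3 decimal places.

34.290

The third angle is ∠Z = 180° − ∠Y − ∠X = 23.50°.
Law of sines: ZY = XZ·sin X/sin Y ≈ 70.927.
Law of sines: YX = XZ·sin Z/sin Y ≈ 28.311.
Median from X: ½√(2·YX² + 2·XZ² − ZY²) ≈ 34.29.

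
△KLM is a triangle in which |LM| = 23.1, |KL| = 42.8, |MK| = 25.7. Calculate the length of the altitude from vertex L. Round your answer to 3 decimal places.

19.485

Semiperimeter s = (23.1 + 25.7 + 42.8)/2 = 45.8.
Heron's formula: area = √(45.8·22.7·20.1·3) ≈ 250.38.
The altitude from L has length 2·area/|MK| ≈ 19.485.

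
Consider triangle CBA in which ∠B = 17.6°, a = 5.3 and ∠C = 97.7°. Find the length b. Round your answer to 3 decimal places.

The third angle is ∠A = 180° − ∠C − ∠B = 64.70°.
Law of sines: b = a·sin B/sin A ≈ 1.7726.

1.773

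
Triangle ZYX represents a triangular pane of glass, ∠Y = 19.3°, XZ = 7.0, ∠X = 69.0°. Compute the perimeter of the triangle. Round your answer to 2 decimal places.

perimeter ≈ 47.94

The third angle is ∠Z = 180° − ∠Y − ∠X = 91.70°.
Law of sines: YX = XZ·sin Z/sin Y ≈ 21.17.
Law of sines: ZY = XZ·sin X/sin Y ≈ 19.772.
Semiperimeter s = (21.17+7+19.772)/2 = 23.971.
Perimeter = 21.17 + 7 + 19.772 = 47.942.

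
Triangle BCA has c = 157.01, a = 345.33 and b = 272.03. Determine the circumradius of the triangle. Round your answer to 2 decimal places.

By the law of cosines, cos B = (c² + a² − b²) / (2·c·a) ≈ 0.64464, so ∠B ≈ 49.86°.
Circumradius = b/(2 sin B) ≈ 177.92.

R ≈ 177.92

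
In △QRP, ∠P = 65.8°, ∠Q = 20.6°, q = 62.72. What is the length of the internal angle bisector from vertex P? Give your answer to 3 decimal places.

The third angle is ∠R = 180° − ∠P − ∠Q = 93.60°.
Law of sines: r = q·sin R/sin Q ≈ 177.91.
Law of sines: p = q·sin P/sin Q ≈ 162.6.
The bisector from P has length 2·q·r·cos(∠P/2)/(q+r) ≈ 77.87.

77.870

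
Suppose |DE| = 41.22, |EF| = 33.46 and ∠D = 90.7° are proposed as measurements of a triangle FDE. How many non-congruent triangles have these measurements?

0

|DE|·sin D = 41.22·sin(90.7°) ≈ 41.22.
Since ∠D is not acute, a triangle exists only if |EF| > |DE|; here |EF| ≤ |DE|, so there is no triangle.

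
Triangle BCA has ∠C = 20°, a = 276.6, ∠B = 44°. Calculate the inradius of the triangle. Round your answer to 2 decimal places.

The third angle is ∠A = 180° − ∠B − ∠C = 116.00°.
Law of sines: b = a·sin B/sin A ≈ 213.78.
Law of sines: c = a·sin C/sin A ≈ 105.26.
Area = ½·a·b·sin C ≈ 10112.
Semiperimeter s = (213.78+105.26+276.6)/2 = 297.82.
Inradius = area/s = 10112/297.82 ≈ 33.954.

r ≈ 33.95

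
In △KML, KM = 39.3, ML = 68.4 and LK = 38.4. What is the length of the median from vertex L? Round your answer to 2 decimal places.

Median from L: ½√(2·ML² + 2·LK² − KM²) ≈ 51.869.

m_L ≈ 51.87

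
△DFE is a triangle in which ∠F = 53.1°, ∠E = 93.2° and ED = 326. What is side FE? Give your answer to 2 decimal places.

The third angle is ∠D = 180° − ∠F − ∠E = 33.70°.
Law of sines: FE = ED·sin D/sin F ≈ 226.19.

226.19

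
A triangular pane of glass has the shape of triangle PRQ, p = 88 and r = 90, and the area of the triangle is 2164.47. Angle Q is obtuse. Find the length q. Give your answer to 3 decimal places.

From area = ½·p·r·sin Q, we get sin Q = 2·area/(p·r) ≈ 0.54658.
Taking the obtuse solution, ∠Q ≈ 146.87°.
Law of cosines then gives q ≈ 170.61.

170.612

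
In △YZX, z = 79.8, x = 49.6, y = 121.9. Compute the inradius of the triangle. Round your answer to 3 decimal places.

Semiperimeter s = (121.9 + 79.8 + 49.6)/2 = 125.65.
Heron's formula: area = √(125.65·3.75·45.85·76.05) ≈ 1281.8.
Inradius = area/s = 1281.8/125.65 ≈ 10.201.

r ≈ 10.201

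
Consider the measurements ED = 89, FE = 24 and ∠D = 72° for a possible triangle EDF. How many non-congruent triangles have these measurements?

0

ED·sin D = 89·sin(72°) ≈ 84.64.
Since FE = 24 < 84.64 = ED sin D, no triangle exists.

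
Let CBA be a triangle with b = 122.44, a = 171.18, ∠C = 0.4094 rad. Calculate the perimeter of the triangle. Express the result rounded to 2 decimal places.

By the law of cosines, c² = b² + a² − 2·b·a·cos C = 5839.7, so c ≈ 76.418.
Semiperimeter s = (76.418+122.44+171.18)/2 = 185.02.
Perimeter = 76.418 + 122.44 + 171.18 = 370.04.

370.04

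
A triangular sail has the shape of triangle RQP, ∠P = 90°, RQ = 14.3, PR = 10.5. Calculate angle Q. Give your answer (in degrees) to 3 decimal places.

Law of sines: sin Q = PR·sin P/RQ ≈ 0.73427.
Since RQ ≥ PR, only the acute value applies: ∠Q ≈ 47.25°.
Then ∠R = 180° − ∠P − ∠Q ≈ 42.75°.

∠Q ≈ 47.245°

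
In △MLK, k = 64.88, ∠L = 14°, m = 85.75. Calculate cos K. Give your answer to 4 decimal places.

0.8237

By the law of cosines, l² = k² + m² − 2·k·m·cos L = 766.07, so l ≈ 27.678.
Law of cosines again: cos K = (m² + l² − k²)/(2·m·l) ≈ 0.82366, so ∠K ≈ 34.55°.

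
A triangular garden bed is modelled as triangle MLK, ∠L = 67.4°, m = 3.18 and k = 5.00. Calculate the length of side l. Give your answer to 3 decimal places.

4.785

By the law of cosines, l² = k² + m² − 2·k·m·cos L = 22.892, so l ≈ 4.7845.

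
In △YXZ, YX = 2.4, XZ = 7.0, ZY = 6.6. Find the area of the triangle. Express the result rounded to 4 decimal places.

7.9196

Semiperimeter s = (7 + 6.6 + 2.4)/2 = 8.
Heron's formula: area = √(8·1·1.4·5.6) ≈ 7.9196.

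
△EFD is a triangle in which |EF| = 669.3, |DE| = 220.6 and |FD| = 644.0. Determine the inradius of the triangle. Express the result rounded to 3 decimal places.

Semiperimeter s = (644 + 220.6 + 669.3)/2 = 766.95.
Heron's formula: area = √(766.95·122.95·546.35·97.65) ≈ 70928.
Inradius = area/s = 70928/766.95 ≈ 92.481.

r ≈ 92.481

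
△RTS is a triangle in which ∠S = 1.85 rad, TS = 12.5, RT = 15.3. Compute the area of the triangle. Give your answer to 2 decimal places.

Law of sines: sin R = TS·sin S/RT ≈ 0.78536.
Since RT ≥ TS, only the acute value applies: ∠R ≈ 0.903 rad.
Then ∠T = π − ∠S − ∠R ≈ 0.388 rad.
Law of sines gives SR = RT·sin T/sin S ≈ 6.0265.
Area = ½·RT·TS·sin T ≈ 36.207.

area ≈ 36.21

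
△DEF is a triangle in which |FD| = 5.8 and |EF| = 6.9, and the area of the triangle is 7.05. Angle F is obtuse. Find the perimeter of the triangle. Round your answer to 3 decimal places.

perimeter ≈ 25.196

From area = ½·|EF|·|FD|·sin F, we get sin F = 2·area/(|EF|·|FD|) ≈ 0.35232.
Taking the obtuse solution, ∠F ≈ 159.37°.
Law of cosines then gives |DE| ≈ 12.496.
Perimeter = 6.9 + 5.8 + 12.496 = 25.196.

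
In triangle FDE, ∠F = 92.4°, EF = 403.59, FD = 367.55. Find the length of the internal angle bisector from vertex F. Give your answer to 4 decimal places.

By the law of cosines, DE² = EF² + FD² − 2·EF·FD·cos F = 3.104e+05, so DE ≈ 557.14.
The bisector from F has length 2·EF·FD·cos(∠F/2)/(EF+FD) ≈ 266.29.

t_F ≈ 266.2867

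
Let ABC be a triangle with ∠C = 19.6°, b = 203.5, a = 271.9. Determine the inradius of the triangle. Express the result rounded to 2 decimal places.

By the law of cosines, c² = a² + b² − 2·a·b·cos C = 11091, so c ≈ 105.31.
Area = ½·a·b·sin C ≈ 9280.5.
Semiperimeter s = (271.9+203.5+105.31)/2 = 290.36.
Inradius = area/s = 9280.5/290.36 ≈ 31.963.

r ≈ 31.96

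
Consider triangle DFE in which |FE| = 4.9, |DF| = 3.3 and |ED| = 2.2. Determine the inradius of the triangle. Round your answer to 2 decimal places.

Semiperimeter s = (4.9 + 2.2 + 3.3)/2 = 5.2.
Heron's formula: area = √(5.2·0.3·3·1.9) ≈ 2.9819.
Inradius = area/s = 2.9819/5.2 ≈ 0.57345.

r ≈ 0.57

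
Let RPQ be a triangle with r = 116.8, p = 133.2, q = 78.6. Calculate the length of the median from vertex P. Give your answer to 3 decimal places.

Median from P: ½√(2·q² + 2·r² − p²) ≈ 73.99.

m_P ≈ 73.990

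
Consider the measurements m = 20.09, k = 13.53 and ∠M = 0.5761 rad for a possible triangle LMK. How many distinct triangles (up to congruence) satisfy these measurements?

k·sin M = 13.53·sin(0.5761 rad) ≈ 7.371.
Since m ≥ k, exactly one triangle exists.

1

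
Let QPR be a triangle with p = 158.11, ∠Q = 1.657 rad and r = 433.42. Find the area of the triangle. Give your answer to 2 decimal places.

Area = ½·p·r·sin Q ≈ 34137.

34136.79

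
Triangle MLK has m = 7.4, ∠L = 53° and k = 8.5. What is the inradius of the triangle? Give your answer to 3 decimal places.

r ≈ 2.178

By the law of cosines, l² = k² + m² − 2·k·m·cos L = 51.302, so l ≈ 7.1625.
Area = ½·k·m·sin L ≈ 25.117.
Semiperimeter s = (7.4+7.1625+8.5)/2 = 11.531.
Inradius = area/s = 25.117/11.531 ≈ 2.1782.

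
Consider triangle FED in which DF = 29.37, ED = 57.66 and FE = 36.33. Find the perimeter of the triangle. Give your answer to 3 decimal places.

123.360

Perimeter = 57.66 + 29.37 + 36.33 = 123.36.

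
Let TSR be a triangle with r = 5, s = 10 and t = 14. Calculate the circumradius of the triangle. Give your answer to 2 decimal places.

9.94

By the law of cosines, cos T = (s² + r² − t²) / (2·s·r) ≈ -0.71000, so ∠T ≈ 135.23°.
Circumradius = t/(2 sin T) ≈ 9.9403.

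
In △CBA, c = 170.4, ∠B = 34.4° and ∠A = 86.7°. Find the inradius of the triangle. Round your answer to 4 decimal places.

The third angle is ∠C = 180° − ∠B − ∠A = 58.90°.
Law of sines: b = c·sin B/sin C ≈ 112.43.
Law of sines: a = c·sin A/sin C ≈ 198.67.
Area = ½·c·b·sin A ≈ 9563.2.
Semiperimeter s = (170.4+112.43+198.67)/2 = 240.75.
Inradius = area/s = 9563.2/240.75 ≈ 39.722.

r ≈ 39.7221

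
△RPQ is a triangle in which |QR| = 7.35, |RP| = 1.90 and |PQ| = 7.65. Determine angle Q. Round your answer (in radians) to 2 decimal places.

By the law of cosines, cos Q = (|PQ|² + |QR|² − |RP|²) / (2·|PQ|·|QR|) ≈ 0.96870, so ∠Q ≈ 0.251 rad.

0.25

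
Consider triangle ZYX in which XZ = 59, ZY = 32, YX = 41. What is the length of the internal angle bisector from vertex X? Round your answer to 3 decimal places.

By the law of cosines, cos X = (YX² + XZ² − ZY²) / (2·YX·XZ) ≈ 0.85531, so ∠X ≈ 31.21°.
The bisector from X has length 2·YX·XZ·cos(∠X/2)/(YX+XZ) ≈ 46.597.

t_X ≈ 46.597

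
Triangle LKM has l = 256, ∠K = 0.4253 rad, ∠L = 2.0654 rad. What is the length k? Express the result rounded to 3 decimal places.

The third angle is ∠M = π − ∠L − ∠K = 0.6509 rad.
Law of sines: k = l·sin K/sin L ≈ 120.01.

120.006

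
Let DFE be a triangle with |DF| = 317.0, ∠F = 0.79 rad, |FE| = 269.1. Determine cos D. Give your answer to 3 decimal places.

0.555

By the law of cosines, |ED|² = |DF|² + |FE|² − 2·|DF|·|FE|·cos F = 52821, so |ED| ≈ 229.83.
Law of cosines again: cos D = (|ED|² + |DF|² − |FE|²)/(2·|ED|·|DF|) ≈ 0.55518, so ∠D ≈ 0.982 rad.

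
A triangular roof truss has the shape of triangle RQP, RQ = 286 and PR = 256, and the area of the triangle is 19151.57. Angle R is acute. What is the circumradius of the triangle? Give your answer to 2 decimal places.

143.48

From area = ½·PR·RQ·sin R, we get sin R = 2·area/(PR·RQ) ≈ 0.52315.
Taking the acute solution, ∠R ≈ 31.54°.
Law of cosines then gives QP ≈ 150.12.
Circumradius = QP/(2 sin R) ≈ 143.48.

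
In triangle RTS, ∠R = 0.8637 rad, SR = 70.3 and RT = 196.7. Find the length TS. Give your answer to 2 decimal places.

160.21

By the law of cosines, TS² = SR² + RT² − 2·SR·RT·cos R = 25667, so TS ≈ 160.21.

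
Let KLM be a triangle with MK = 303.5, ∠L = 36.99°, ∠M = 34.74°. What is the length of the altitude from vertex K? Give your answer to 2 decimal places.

h_K ≈ 172.95

The third angle is ∠K = 180° − ∠L − ∠M = 108.27°.
Law of sines: LM = MK·sin K/sin L ≈ 479.
Law of sines: KL = MK·sin M/sin L ≈ 287.45.
Area = ½·MK·LM·sin M ≈ 41421.
The altitude from K has length 2·area/LM ≈ 172.95.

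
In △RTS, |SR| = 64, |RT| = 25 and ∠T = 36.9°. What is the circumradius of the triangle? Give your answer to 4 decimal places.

53.2960

Law of sines: sin S = |RT|·sin T/|SR| ≈ 0.23454.
Since |SR| ≥ |RT|, only the acute value applies: ∠S ≈ 13.56°.
Then ∠R = 180° − ∠T − ∠S ≈ 129.54°.
Law of sines gives |TS| = |SR|·sin R/sin T ≈ 82.207.
Circumradius = |SR|/(2 sin T) ≈ 53.296.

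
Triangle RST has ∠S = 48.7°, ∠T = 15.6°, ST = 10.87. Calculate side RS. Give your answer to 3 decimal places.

The third angle is ∠R = 180° − ∠S − ∠T = 115.70°.
Law of sines: RS = ST·sin T/sin R ≈ 3.2441.

3.244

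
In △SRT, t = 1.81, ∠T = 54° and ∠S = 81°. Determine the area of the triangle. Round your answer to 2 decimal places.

1.41

The third angle is ∠R = 180° − ∠T − ∠S = 45.00°.
Law of sines: s = t·sin S/sin T ≈ 2.2097.
Law of sines: r = t·sin R/sin T ≈ 1.582.
Area = ½·t·s·sin R ≈ 1.4141.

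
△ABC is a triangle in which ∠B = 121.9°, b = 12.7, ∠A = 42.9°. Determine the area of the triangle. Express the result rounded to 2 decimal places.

area ≈ 16.95

The third angle is ∠C = 180° − ∠A − ∠B = 15.20°.
Law of sines: a = b·sin A/sin B ≈ 10.183.
Law of sines: c = b·sin C/sin B ≈ 3.9222.
Area = ½·b·a·sin C ≈ 16.954.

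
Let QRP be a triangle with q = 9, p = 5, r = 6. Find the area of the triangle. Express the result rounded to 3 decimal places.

area ≈ 14.142

Semiperimeter s = (9 + 6 + 5)/2 = 10.
Heron's formula: area = √(10·1·4·5) ≈ 14.142.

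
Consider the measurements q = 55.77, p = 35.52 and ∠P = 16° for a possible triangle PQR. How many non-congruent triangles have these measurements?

q·sin P = 55.77·sin(16°) ≈ 15.37.
Since q sin P < p < q (15.37 < 35.52 < 55.77), two triangles exist.

2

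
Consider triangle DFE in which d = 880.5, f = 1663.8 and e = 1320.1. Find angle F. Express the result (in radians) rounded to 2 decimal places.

∠F ≈ 1.68 rad

By the law of cosines, cos F = (e² + d² − f²) / (2·e·d) ≈ -0.10766, so ∠F ≈ 1.679 rad.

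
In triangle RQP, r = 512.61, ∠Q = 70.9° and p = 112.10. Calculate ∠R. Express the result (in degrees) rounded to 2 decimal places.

∠R ≈ 96.55°

By the law of cosines, q² = p² + r² − 2·p·r·cos Q = 2.3773e+05, so q ≈ 487.57.
Law of cosines again: cos R = (q² + p² − r²)/(2·q·p) ≈ -0.11411, so ∠R ≈ 96.55°.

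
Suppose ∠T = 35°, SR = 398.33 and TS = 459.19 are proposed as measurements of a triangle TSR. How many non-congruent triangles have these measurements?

2

TS·sin T = 459.19·sin(35°) ≈ 263.4.
Since TS sin T < SR < TS (263.4 < 398.33 < 459.19), two triangles exist.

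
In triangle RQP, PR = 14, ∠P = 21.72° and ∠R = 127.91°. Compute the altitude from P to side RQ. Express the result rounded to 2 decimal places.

h_P ≈ 11.05

The third angle is ∠Q = 180° − ∠P − ∠R = 30.37°.
Law of sines: QP = PR·sin R/sin Q ≈ 21.847.
Law of sines: RQ = PR·sin P/sin Q ≈ 10.248.
Area = ½·PR·QP·sin P ≈ 56.596.
The altitude from P has length 2·area/RQ ≈ 11.046.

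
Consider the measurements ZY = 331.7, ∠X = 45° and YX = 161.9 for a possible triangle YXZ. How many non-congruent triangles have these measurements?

1

YX·sin X = 161.9·sin(45°) ≈ 114.5.
Since ZY ≥ YX, exactly one triangle exists.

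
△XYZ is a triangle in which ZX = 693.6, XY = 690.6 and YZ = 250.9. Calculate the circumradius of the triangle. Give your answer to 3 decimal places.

By the law of cosines, cos X = (ZX² + XY² − YZ²) / (2·ZX·XY) ≈ 0.93430, so ∠X ≈ 0.365 rad.
Circumradius = YZ/(2 sin X) ≈ 351.9.

R ≈ 351.902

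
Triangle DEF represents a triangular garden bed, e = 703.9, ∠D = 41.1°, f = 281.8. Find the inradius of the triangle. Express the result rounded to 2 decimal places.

86.30

By the law of cosines, d² = e² + f² − 2·e·f·cos D = 2.7593e+05, so d ≈ 525.29.
Area = ½·e·f·sin D ≈ 65198.
Semiperimeter s = (525.29+703.9+281.8)/2 = 755.5.
Inradius = area/s = 65198/755.5 ≈ 86.298.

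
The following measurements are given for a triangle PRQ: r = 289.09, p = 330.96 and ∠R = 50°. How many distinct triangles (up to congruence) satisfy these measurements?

2

p·sin R = 330.96·sin(50°) ≈ 253.5.
Since p sin R < r < p (253.5 < 289.09 < 330.96), two triangles exist.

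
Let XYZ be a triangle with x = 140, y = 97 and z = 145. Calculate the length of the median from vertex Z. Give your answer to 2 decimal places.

m_Z ≈ 96.17

Median from Z: ½√(2·x² + 2·y² − z²) ≈ 96.168.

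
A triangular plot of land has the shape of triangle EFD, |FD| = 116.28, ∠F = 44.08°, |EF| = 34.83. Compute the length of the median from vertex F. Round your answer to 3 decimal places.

m_F ≈ 71.682

By the law of cosines, |DE|² = |EF|² + |FD|² − 2·|EF|·|FD|·cos F = 8915.3, so |DE| ≈ 94.421.
Median from F: ½√(2·|EF|² + 2·|FD|² − |DE|²) ≈ 71.682.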